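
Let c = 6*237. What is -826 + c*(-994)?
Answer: -1414294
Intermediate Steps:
c = 1422
-826 + c*(-994) = -826 + 1422*(-994) = -826 - 1413468 = -1414294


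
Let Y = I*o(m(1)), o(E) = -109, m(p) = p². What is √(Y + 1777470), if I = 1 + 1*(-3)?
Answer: 2*√444422 ≈ 1333.3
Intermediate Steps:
I = -2 (I = 1 - 3 = -2)
Y = 218 (Y = -2*(-109) = 218)
√(Y + 1777470) = √(218 + 1777470) = √1777688 = 2*√444422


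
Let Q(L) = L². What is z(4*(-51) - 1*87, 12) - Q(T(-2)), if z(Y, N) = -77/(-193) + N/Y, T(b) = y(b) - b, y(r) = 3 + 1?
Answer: -667259/18721 ≈ -35.642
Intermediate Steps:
y(r) = 4
T(b) = 4 - b
z(Y, N) = 77/193 + N/Y (z(Y, N) = -77*(-1/193) + N/Y = 77/193 + N/Y)
z(4*(-51) - 1*87, 12) - Q(T(-2)) = (77/193 + 12/(4*(-51) - 1*87)) - (4 - 1*(-2))² = (77/193 + 12/(-204 - 87)) - (4 + 2)² = (77/193 + 12/(-291)) - 1*6² = (77/193 + 12*(-1/291)) - 1*36 = (77/193 - 4/97) - 36 = 6697/18721 - 36 = -667259/18721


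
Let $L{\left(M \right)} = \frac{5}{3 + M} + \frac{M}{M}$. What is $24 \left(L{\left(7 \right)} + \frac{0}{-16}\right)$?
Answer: $36$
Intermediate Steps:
$L{\left(M \right)} = 1 + \frac{5}{3 + M}$ ($L{\left(M \right)} = \frac{5}{3 + M} + 1 = 1 + \frac{5}{3 + M}$)
$24 \left(L{\left(7 \right)} + \frac{0}{-16}\right) = 24 \left(\frac{8 + 7}{3 + 7} + \frac{0}{-16}\right) = 24 \left(\frac{1}{10} \cdot 15 + 0 \left(- \frac{1}{16}\right)\right) = 24 \left(\frac{1}{10} \cdot 15 + 0\right) = 24 \left(\frac{3}{2} + 0\right) = 24 \cdot \frac{3}{2} = 36$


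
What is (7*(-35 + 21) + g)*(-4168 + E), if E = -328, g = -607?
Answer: 3169680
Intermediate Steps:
(7*(-35 + 21) + g)*(-4168 + E) = (7*(-35 + 21) - 607)*(-4168 - 328) = (7*(-14) - 607)*(-4496) = (-98 - 607)*(-4496) = -705*(-4496) = 3169680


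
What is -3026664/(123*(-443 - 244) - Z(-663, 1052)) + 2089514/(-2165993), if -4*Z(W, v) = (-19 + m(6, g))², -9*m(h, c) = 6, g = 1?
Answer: 229657286132402/6581488860115 ≈ 34.894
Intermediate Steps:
m(h, c) = -⅔ (m(h, c) = -⅑*6 = -⅔)
Z(W, v) = -3481/36 (Z(W, v) = -(-19 - ⅔)²/4 = -(-59/3)²/4 = -¼*3481/9 = -3481/36)
-3026664/(123*(-443 - 244) - Z(-663, 1052)) + 2089514/(-2165993) = -3026664/(123*(-443 - 244) - 1*(-3481/36)) + 2089514/(-2165993) = -3026664/(123*(-687) + 3481/36) + 2089514*(-1/2165993) = -3026664/(-84501 + 3481/36) - 2089514/2165993 = -3026664/(-3038555/36) - 2089514/2165993 = -3026664*(-36/3038555) - 2089514/2165993 = 108959904/3038555 - 2089514/2165993 = 229657286132402/6581488860115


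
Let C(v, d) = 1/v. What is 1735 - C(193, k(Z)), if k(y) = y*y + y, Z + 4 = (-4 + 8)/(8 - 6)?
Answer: 334854/193 ≈ 1735.0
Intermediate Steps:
Z = -2 (Z = -4 + (-4 + 8)/(8 - 6) = -4 + 4/2 = -4 + 4*(½) = -4 + 2 = -2)
k(y) = y + y² (k(y) = y² + y = y + y²)
1735 - C(193, k(Z)) = 1735 - 1/193 = 334854/193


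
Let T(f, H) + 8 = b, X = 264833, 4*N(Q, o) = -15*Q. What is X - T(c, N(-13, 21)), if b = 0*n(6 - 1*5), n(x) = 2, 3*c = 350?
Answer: 264841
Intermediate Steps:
N(Q, o) = -15*Q/4 (N(Q, o) = (-15*Q)/4 = -15*Q/4)
c = 350/3 (c = (⅓)*350 = 350/3 ≈ 116.67)
b = 0 (b = 0*2 = 0)
T(f, H) = -8 (T(f, H) = -8 + 0 = -8)
X - T(c, N(-13, 21)) = 264833 - 1*(-8) = 264833 + 8 = 264841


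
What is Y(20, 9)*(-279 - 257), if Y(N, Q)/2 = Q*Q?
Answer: -86832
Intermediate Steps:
Y(N, Q) = 2*Q² (Y(N, Q) = 2*(Q*Q) = 2*Q²)
Y(20, 9)*(-279 - 257) = (2*9²)*(-279 - 257) = (2*81)*(-536) = 162*(-536) = -86832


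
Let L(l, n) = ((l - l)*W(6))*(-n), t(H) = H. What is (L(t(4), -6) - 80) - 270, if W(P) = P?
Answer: -350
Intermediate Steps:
L(l, n) = 0 (L(l, n) = ((l - l)*6)*(-n) = (0*6)*(-n) = 0*(-n) = 0)
(L(t(4), -6) - 80) - 270 = (0 - 80) - 270 = -80 - 270 = -350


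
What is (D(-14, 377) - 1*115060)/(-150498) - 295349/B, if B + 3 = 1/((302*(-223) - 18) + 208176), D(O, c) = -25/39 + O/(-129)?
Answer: 807419033877901831/8201255319270 ≈ 98451.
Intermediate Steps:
D(O, c) = -25/39 - O/129 (D(O, c) = -25*1/39 + O*(-1/129) = -25/39 - O/129)
B = -422435/140812 (B = -3 + 1/((302*(-223) - 18) + 208176) = -3 + 1/((-67346 - 18) + 208176) = -3 + 1/(-67364 + 208176) = -3 + 1/140812 = -422435/140812 ≈ -3.0000)
(D(-14, 377) - 1*115060)/(-150498) - 295349/B = ((-25/39 - 1/129*(-14)) - 1*115060)/(-150498) - 295349/(-422435/140812) = ((-25/39 + 14/129) - 115060)*(-1/150498) - 295349*(-140812/422435) = (-893/1677 - 115060)*(-1/150498) + 41588683388/422435 = -192956513/1677*(-1/150498) + 41588683388/422435 = 192956513/252385146 + 41588683388/422435 = 807419033877901831/8201255319270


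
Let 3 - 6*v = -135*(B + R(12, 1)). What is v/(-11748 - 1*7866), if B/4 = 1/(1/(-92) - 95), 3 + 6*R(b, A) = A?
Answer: 69467/171445974 ≈ 0.00040518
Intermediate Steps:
R(b, A) = -½ + A/6
B = -368/8741 (B = 4/(1/(-92) - 95) = 4/(-1/92 - 95) = 4/(-8741/92) = 4*(-92/8741) = -368/8741 ≈ -0.042100)
v = -69467/8741 (v = ½ - (-45)*(-368/8741 + (-½ + (⅙)*1))/2 = ½ - (-45)*(-368/8741 + (-½ + ⅙))/2 = ½ - (-45)*(-368/8741 - ⅓)/2 = ½ - (-45)*(-9845)/(2*26223) = ½ - ⅙*443025/8741 = ½ - 147675/17482 = -69467/8741 ≈ -7.9473)
v/(-11748 - 1*7866) = -69467/(8741*(-11748 - 1*7866)) = -69467/(8741*(-11748 - 7866)) = -69467/8741/(-19614) = -69467/8741*(-1/19614) = 69467/171445974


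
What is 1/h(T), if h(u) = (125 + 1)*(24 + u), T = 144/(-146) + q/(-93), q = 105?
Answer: 2263/6240150 ≈ 0.00036265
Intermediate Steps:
T = -4787/2263 (T = 144/(-146) + 105/(-93) = 144*(-1/146) + 105*(-1/93) = -72/73 - 35/31 = -4787/2263 ≈ -2.1153)
h(u) = 3024 + 126*u (h(u) = 126*(24 + u) = 3024 + 126*u)
1/h(T) = 1/(3024 + 126*(-4787/2263)) = 1/(3024 - 603162/2263) = 1/(6240150/2263) = 2263/6240150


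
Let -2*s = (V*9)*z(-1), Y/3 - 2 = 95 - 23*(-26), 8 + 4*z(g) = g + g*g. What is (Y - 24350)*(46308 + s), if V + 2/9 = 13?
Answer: -1033608095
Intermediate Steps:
V = 115/9 (V = -2/9 + 13 = 115/9 ≈ 12.778)
z(g) = -2 + g/4 + g**2/4 (z(g) = -2 + (g + g*g)/4 = -2 + (g + g**2)/4 = -2 + (g/4 + g**2/4) = -2 + g/4 + g**2/4)
Y = 2085 (Y = 6 + 3*(95 - 23*(-26)) = 6 + 3*(95 + 598) = 6 + 3*693 = 6 + 2079 = 2085)
s = 115 (s = -(115/9)*9*(-2 + (1/4)*(-1) + (1/4)*(-1)**2)/2 = -115*(-2 - 1/4 + (1/4)*1)/2 = -115*(-2 - 1/4 + 1/4)/2 = -115*(-2)/2 = -1/2*(-230) = 115)
(Y - 24350)*(46308 + s) = (2085 - 24350)*(46308 + 115) = -22265*46423 = -1033608095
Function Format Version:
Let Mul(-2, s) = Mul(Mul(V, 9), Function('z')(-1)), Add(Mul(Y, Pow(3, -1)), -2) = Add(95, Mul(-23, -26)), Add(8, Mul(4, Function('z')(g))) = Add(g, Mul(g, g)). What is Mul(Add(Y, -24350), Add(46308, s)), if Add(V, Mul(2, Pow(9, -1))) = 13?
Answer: -1033608095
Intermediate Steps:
V = Rational(115, 9) (V = Add(Rational(-2, 9), 13) = Rational(115, 9) ≈ 12.778)
Function('z')(g) = Add(-2, Mul(Rational(1, 4), g), Mul(Rational(1, 4), Pow(g, 2))) (Function('z')(g) = Add(-2, Mul(Rational(1, 4), Add(g, Mul(g, g)))) = Add(-2, Mul(Rational(1, 4), Add(g, Pow(g, 2)))) = Add(-2, Add(Mul(Rational(1, 4), g), Mul(Rational(1, 4), Pow(g, 2)))) = Add(-2, Mul(Rational(1, 4), g), Mul(Rational(1, 4), Pow(g, 2))))
Y = 2085 (Y = Add(6, Mul(3, Add(95, Mul(-23, -26)))) = Add(6, Mul(3, Add(95, 598))) = Add(6, Mul(3, 693)) = Add(6, 2079) = 2085)
s = 115 (s = Mul(Rational(-1, 2), Mul(Mul(Rational(115, 9), 9), Add(-2, Mul(Rational(1, 4), -1), Mul(Rational(1, 4), Pow(-1, 2))))) = Mul(Rational(-1, 2), Mul(115, Add(-2, Rational(-1, 4), Mul(Rational(1, 4), 1)))) = Mul(Rational(-1, 2), Mul(115, Add(-2, Rational(-1, 4), Rational(1, 4)))) = Mul(Rational(-1, 2), Mul(115, -2)) = Mul(Rational(-1, 2), -230) = 115)
Mul(Add(Y, -24350), Add(46308, s)) = Mul(Add(2085, -24350), Add(46308, 115)) = Mul(-22265, 46423) = -1033608095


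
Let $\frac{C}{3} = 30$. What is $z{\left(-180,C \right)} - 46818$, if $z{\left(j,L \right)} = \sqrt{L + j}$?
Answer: $-46818 + 3 i \sqrt{10} \approx -46818.0 + 9.4868 i$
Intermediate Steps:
$C = 90$ ($C = 3 \cdot 30 = 90$)
$z{\left(-180,C \right)} - 46818 = \sqrt{90 - 180} - 46818 = \sqrt{-90} - 46818 = 3 i \sqrt{10} - 46818 = -46818 + 3 i \sqrt{10}$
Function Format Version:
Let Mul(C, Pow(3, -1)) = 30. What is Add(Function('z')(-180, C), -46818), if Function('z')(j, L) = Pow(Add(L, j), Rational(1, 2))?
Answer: Add(-46818, Mul(3, I, Pow(10, Rational(1, 2)))) ≈ Add(-46818., Mul(9.4868, I))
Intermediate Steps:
C = 90 (C = Mul(3, 30) = 90)
Add(Function('z')(-180, C), -46818) = Add(Pow(Add(90, -180), Rational(1, 2)), -46818) = Add(Pow(-90, Rational(1, 2)), -46818) = Add(Mul(3, I, Pow(10, Rational(1, 2))), -46818) = Add(-46818, Mul(3, I, Pow(10, Rational(1, 2))))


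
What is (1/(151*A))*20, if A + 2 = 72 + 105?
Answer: 4/5285 ≈ 0.00075686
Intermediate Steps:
A = 175 (A = -2 + (72 + 105) = -2 + 177 = 175)
(1/(151*A))*20 = (1/(151*175))*20 = ((1/151)*(1/175))*20 = (1/26425)*20 = 4/5285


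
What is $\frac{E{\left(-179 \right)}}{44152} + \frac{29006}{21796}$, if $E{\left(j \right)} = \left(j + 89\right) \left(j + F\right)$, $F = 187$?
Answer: $\frac{79061237}{60146062} \approx 1.3145$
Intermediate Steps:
$E{\left(j \right)} = \left(89 + j\right) \left(187 + j\right)$ ($E{\left(j \right)} = \left(j + 89\right) \left(j + 187\right) = \left(89 + j\right) \left(187 + j\right)$)
$\frac{E{\left(-179 \right)}}{44152} + \frac{29006}{21796} = \frac{16643 + \left(-179\right)^{2} + 276 \left(-179\right)}{44152} + \frac{29006}{21796} = \left(16643 + 32041 - 49404\right) \frac{1}{44152} + 29006 \cdot \frac{1}{21796} = \left(-720\right) \frac{1}{44152} + \frac{14503}{10898} = - \frac{90}{5519} + \frac{14503}{10898} = \frac{79061237}{60146062}$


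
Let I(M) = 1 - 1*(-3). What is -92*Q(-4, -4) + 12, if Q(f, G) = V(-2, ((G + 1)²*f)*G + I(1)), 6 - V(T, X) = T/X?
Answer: -20026/37 ≈ -541.24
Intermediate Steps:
I(M) = 4 (I(M) = 1 + 3 = 4)
V(T, X) = 6 - T/X
Q(f, G) = 6 + 2/(4 + G*f*(1 + G)²) (Q(f, G) = 6 - 1*(-2)/(((G + 1)²*f)*G + 4) = 6 - 1*(-2)/(((1 + G)²*f)*G + 4) = 6 - 1*(-2)/((f*(1 + G)²)*G + 4) = 6 - 1*(-2)/(G*f*(1 + G)² + 4) = 6 - 1*(-2)/(4 + G*f*(1 + G)²) = 6 + 2/(4 + G*f*(1 + G)²))
-92*Q(-4, -4) + 12 = -92*(6 + 2/(4 - 4*(-4)*(1 - 4)²)) + 12 = -92*(6 + 2/(4 - 4*(-4)*(-3)²)) + 12 = -92*(6 + 2/(4 - 4*(-4)*9)) + 12 = -92*(6 + 2/(4 + 144)) + 12 = -92*(6 + 2/148) + 12 = -92*(6 + 2*(1/148)) + 12 = -92*(6 + 1/74) + 12 = -92*445/74 + 12 = -20470/37 + 12 = -20026/37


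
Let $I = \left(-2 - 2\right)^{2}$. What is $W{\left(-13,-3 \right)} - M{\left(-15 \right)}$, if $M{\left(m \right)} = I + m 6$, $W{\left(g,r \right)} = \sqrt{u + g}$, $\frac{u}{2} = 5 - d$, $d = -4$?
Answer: $74 + \sqrt{5} \approx 76.236$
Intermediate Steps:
$I = 16$ ($I = \left(-4\right)^{2} = 16$)
$u = 18$ ($u = 2 \left(5 - -4\right) = 2 \left(5 + 4\right) = 2 \cdot 9 = 18$)
$W{\left(g,r \right)} = \sqrt{18 + g}$
$M{\left(m \right)} = 16 + 6 m$ ($M{\left(m \right)} = 16 + m 6 = 16 + 6 m$)
$W{\left(-13,-3 \right)} - M{\left(-15 \right)} = \sqrt{18 - 13} - \left(16 + 6 \left(-15\right)\right) = \sqrt{5} - \left(16 - 90\right) = \sqrt{5} - -74 = \sqrt{5} + 74 = 74 + \sqrt{5}$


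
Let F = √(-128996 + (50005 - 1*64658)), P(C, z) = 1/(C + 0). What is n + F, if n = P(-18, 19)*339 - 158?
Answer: -1061/6 + 3*I*√15961 ≈ -176.83 + 379.01*I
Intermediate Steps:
P(C, z) = 1/C
F = 3*I*√15961 (F = √(-128996 + (50005 - 64658)) = √(-128996 - 14653) = √(-143649) = 3*I*√15961 ≈ 379.01*I)
n = -1061/6 (n = 339/(-18) - 158 = -1/18*339 - 158 = -113/6 - 158 = -1061/6 ≈ -176.83)
n + F = -1061/6 + 3*I*√15961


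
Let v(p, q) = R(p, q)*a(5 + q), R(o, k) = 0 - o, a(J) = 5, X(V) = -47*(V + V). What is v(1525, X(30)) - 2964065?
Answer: -2971690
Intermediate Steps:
X(V) = -94*V
R(o, k) = -o
v(p, q) = -5*p (v(p, q) = -p*5 = -5*p)
v(1525, X(30)) - 2964065 = -5*1525 - 2964065 = -7625 - 2964065 = -2971690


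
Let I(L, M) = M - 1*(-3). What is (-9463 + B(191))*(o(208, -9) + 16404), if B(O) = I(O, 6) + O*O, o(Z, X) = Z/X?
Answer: 442726284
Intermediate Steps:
I(L, M) = 3 + M (I(L, M) = M + 3 = 3 + M)
B(O) = 9 + O**2 (B(O) = (3 + 6) + O*O = 9 + O**2)
(-9463 + B(191))*(o(208, -9) + 16404) = (-9463 + (9 + 191**2))*(208/(-9) + 16404) = (-9463 + (9 + 36481))*(208*(-1/9) + 16404) = (-9463 + 36490)*(-208/9 + 16404) = 27027*(147428/9) = 442726284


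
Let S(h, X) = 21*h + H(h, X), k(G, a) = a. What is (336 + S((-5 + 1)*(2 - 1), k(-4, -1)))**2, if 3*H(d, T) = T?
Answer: 570025/9 ≈ 63336.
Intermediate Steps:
H(d, T) = T/3
S(h, X) = 21*h + X/3
(336 + S((-5 + 1)*(2 - 1), k(-4, -1)))**2 = (336 + (21*((-5 + 1)*(2 - 1)) + (1/3)*(-1)))**2 = (336 + (21*(-4*1) - 1/3))**2 = (336 + (21*(-4) - 1/3))**2 = (336 + (-84 - 1/3))**2 = (336 - 253/3)**2 = (755/3)**2 = 570025/9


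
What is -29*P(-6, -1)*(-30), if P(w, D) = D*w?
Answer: 5220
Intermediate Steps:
-29*P(-6, -1)*(-30) = -(-29)*(-6)*(-30) = -29*6*(-30) = -174*(-30) = 5220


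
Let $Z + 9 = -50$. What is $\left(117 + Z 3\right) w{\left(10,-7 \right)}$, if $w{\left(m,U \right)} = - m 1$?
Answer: $600$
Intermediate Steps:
$Z = -59$ ($Z = -9 - 50 = -59$)
$w{\left(m,U \right)} = - m$
$\left(117 + Z 3\right) w{\left(10,-7 \right)} = \left(117 - 177\right) \left(\left(-1\right) 10\right) = \left(117 - 177\right) \left(-10\right) = \left(-60\right) \left(-10\right) = 600$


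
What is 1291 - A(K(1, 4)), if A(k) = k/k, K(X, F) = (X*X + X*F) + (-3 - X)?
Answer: 1290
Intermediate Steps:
K(X, F) = -3 + X² - X + F*X (K(X, F) = (X² + F*X) + (-3 - X) = -3 + X² - X + F*X)
A(k) = 1
1291 - A(K(1, 4)) = 1291 - 1*1 = 1291 - 1 = 1290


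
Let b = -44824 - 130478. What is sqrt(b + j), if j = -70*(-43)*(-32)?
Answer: I*sqrt(271622) ≈ 521.17*I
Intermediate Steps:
j = -96320 (j = 3010*(-32) = -96320)
b = -175302
sqrt(b + j) = sqrt(-175302 - 96320) = sqrt(-271622) = I*sqrt(271622)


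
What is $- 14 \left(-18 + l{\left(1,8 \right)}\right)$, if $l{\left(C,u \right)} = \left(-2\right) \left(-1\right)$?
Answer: $224$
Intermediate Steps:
$l{\left(C,u \right)} = 2$
$- 14 \left(-18 + l{\left(1,8 \right)}\right) = - 14 \left(-18 + 2\right) = \left(-14\right) \left(-16\right) = 224$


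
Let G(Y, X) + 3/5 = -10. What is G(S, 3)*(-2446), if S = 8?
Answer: 129638/5 ≈ 25928.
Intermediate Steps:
G(Y, X) = -53/5 (G(Y, X) = -⅗ - 10 = -53/5)
G(S, 3)*(-2446) = -53/5*(-2446) = 129638/5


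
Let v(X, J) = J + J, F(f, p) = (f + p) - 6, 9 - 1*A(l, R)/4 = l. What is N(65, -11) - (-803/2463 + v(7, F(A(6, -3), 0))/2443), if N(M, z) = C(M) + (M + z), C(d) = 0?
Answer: 326856059/6017109 ≈ 54.321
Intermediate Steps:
A(l, R) = 36 - 4*l
F(f, p) = -6 + f + p
v(X, J) = 2*J
N(M, z) = M + z (N(M, z) = 0 + (M + z) = M + z)
N(65, -11) - (-803/2463 + v(7, F(A(6, -3), 0))/2443) = (65 - 11) - (-803/2463 + (2*(-6 + (36 - 4*6) + 0))/2443) = 54 - (-803*1/2463 + (2*(-6 + (36 - 24) + 0))*(1/2443)) = 54 - (-803/2463 + (2*(-6 + 12 + 0))*(1/2443)) = 54 - (-803/2463 + (2*6)*(1/2443)) = 54 - (-803/2463 + 12*(1/2443)) = 54 - (-803/2463 + 12/2443) = 54 - 1*(-1932173/6017109) = 54 + 1932173/6017109 = 326856059/6017109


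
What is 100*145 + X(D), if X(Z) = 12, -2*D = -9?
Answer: 14512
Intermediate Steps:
D = 9/2 (D = -½*(-9) = 9/2 ≈ 4.5000)
100*145 + X(D) = 100*145 + 12 = 14500 + 12 = 14512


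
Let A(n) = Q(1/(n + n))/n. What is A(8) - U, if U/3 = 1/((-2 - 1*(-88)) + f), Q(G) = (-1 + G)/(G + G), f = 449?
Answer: -8073/8560 ≈ -0.94311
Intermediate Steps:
Q(G) = (-1 + G)/(2*G) (Q(G) = (-1 + G)/((2*G)) = (-1 + G)*(1/(2*G)) = (-1 + G)/(2*G))
A(n) = -1 + 1/(2*n) (A(n) = ((-1 + 1/(n + n))/(2*(1/(n + n))))/n = ((-1 + 1/(2*n))/(2*(1/(2*n))))/n = ((-1 + 1/(2*n))/(2*((1/(2*n)))))/n = ((2*n)*(-1 + 1/(2*n))/2)/n = (n*(-1 + 1/(2*n)))/n = -1 + 1/(2*n))
U = 3/535 (U = 3/((-2 - 1*(-88)) + 449) = 3/((-2 + 88) + 449) = 3/(86 + 449) = 3/535 ≈ 0.0056075)
A(8) - U = (½ - 1*8)/8 - 1*3/535 = (½ - 8)/8 - 3/535 = (⅛)*(-15/2) - 3/535 = -15/16 - 3/535 = -8073/8560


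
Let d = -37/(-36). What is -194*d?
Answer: -3589/18 ≈ -199.39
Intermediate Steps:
d = 37/36 (d = -37*(-1/36) = 37/36 ≈ 1.0278)
-194*d = -194*37/36 = -3589/18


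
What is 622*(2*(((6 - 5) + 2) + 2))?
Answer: 6220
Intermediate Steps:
622*(2*(((6 - 5) + 2) + 2)) = 622*(2*((1 + 2) + 2)) = 622*(2*(3 + 2)) = 622*(2*5) = 622*10 = 6220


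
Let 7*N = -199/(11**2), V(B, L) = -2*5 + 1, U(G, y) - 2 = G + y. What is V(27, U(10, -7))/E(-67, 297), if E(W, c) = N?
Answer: 7623/199 ≈ 38.307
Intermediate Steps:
U(G, y) = 2 + G + y (U(G, y) = 2 + (G + y) = 2 + G + y)
V(B, L) = -9 (V(B, L) = -10 + 1 = -9)
N = -199/847 (N = (-199/(11**2))/7 = (-199/121)/7 = (-199*1/121)/7 = (1/7)*(-199/121) = -199/847 ≈ -0.23495)
E(W, c) = -199/847
V(27, U(10, -7))/E(-67, 297) = -9/(-199/847) = -9*(-847/199) = 7623/199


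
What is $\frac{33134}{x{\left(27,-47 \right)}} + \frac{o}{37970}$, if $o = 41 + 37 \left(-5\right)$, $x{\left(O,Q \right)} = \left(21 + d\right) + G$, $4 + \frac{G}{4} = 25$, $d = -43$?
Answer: $\frac{314522263}{588535} \approx 534.42$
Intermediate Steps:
$G = 84$ ($G = -16 + 4 \cdot 25 = -16 + 100 = 84$)
$x{\left(O,Q \right)} = 62$ ($x{\left(O,Q \right)} = \left(21 - 43\right) + 84 = -22 + 84 = 62$)
$o = -144$ ($o = 41 - 185 = -144$)
$\frac{33134}{x{\left(27,-47 \right)}} + \frac{o}{37970} = \frac{33134}{62} - \frac{144}{37970} = 33134 \cdot \frac{1}{62} - \frac{72}{18985} = \frac{16567}{31} - \frac{72}{18985} = \frac{314522263}{588535}$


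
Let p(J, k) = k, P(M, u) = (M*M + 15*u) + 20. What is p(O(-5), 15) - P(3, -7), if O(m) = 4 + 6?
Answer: 91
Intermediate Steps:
P(M, u) = 20 + M**2 + 15*u (P(M, u) = (M**2 + 15*u) + 20 = 20 + M**2 + 15*u)
O(m) = 10
p(O(-5), 15) - P(3, -7) = 15 - (20 + 3**2 + 15*(-7)) = 15 - (20 + 9 - 105) = 15 - 1*(-76) = 15 + 76 = 91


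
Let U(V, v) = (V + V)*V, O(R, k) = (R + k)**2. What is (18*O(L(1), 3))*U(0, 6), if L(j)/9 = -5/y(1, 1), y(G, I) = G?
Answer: 0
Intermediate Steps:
L(j) = -45 (L(j) = 9*(-5/1) = 9*(-5*1) = 9*(-5) = -45)
U(V, v) = 2*V**2 (U(V, v) = (2*V)*V = 2*V**2)
(18*O(L(1), 3))*U(0, 6) = (18*(-45 + 3)**2)*(2*0**2) = (18*(-42)**2)*(2*0) = (18*1764)*0 = 31752*0 = 0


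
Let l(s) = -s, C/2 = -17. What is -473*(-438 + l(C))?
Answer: 191092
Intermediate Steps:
C = -34 (C = 2*(-17) = -34)
-473*(-438 + l(C)) = -473*(-438 - 1*(-34)) = -473*(-438 + 34) = -473*(-404) = 191092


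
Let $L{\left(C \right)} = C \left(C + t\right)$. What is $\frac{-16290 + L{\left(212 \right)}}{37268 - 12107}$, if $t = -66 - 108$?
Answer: $- \frac{8234}{25161} \approx -0.32725$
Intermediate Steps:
$t = -174$ ($t = -66 - 108 = -174$)
$L{\left(C \right)} = C \left(-174 + C\right)$ ($L{\left(C \right)} = C \left(C - 174\right) = C \left(-174 + C\right)$)
$\frac{-16290 + L{\left(212 \right)}}{37268 - 12107} = \frac{-16290 + 212 \left(-174 + 212\right)}{37268 - 12107} = \frac{-16290 + 212 \cdot 38}{25161} = \left(-16290 + 8056\right) \frac{1}{25161} = \left(-8234\right) \frac{1}{25161} = - \frac{8234}{25161}$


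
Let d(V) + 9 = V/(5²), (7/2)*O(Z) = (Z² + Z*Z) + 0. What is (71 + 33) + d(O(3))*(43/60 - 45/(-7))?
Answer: 1008487/24500 ≈ 41.163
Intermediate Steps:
O(Z) = 4*Z²/7 (O(Z) = 2*((Z² + Z*Z) + 0)/7 = 2*((Z² + Z²) + 0)/7 = 2*(2*Z² + 0)/7 = 2*(2*Z²)/7 = 4*Z²/7)
d(V) = -9 + V/25 (d(V) = -9 + V/(5²) = -9 + V/25)
(71 + 33) + d(O(3))*(43/60 - 45/(-7)) = (71 + 33) + (-9 + ((4/7)*3²)/25)*(43/60 - 45/(-7)) = 104 + (-9 + ((4/7)*9)/25)*(43*(1/60) - 45*(-⅐)) = 104 + (-9 + (1/25)*(36/7))*(43/60 + 45/7) = 104 + (-9 + 36/175)*(3001/420) = 104 - 1539/175*3001/420 = 104 - 1539513/24500 = 1008487/24500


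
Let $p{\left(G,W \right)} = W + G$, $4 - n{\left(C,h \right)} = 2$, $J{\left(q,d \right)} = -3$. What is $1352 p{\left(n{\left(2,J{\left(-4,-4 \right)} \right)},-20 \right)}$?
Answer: $-24336$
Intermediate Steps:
$n{\left(C,h \right)} = 2$ ($n{\left(C,h \right)} = 4 - 2 = 2$)
$p{\left(G,W \right)} = G + W$
$1352 p{\left(n{\left(2,J{\left(-4,-4 \right)} \right)},-20 \right)} = 1352 \left(2 - 20\right) = 1352 \left(-18\right) = -24336$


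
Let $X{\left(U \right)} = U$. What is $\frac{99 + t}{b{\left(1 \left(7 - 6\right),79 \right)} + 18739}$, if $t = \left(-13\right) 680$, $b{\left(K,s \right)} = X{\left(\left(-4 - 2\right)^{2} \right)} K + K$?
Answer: $- \frac{8741}{18776} \approx -0.46554$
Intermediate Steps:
$b{\left(K,s \right)} = 37 K$ ($b{\left(K,s \right)} = \left(-4 - 2\right)^{2} K + K = \left(-6\right)^{2} K + K = 36 K + K = 37 K$)
$t = -8840$
$\frac{99 + t}{b{\left(1 \left(7 - 6\right),79 \right)} + 18739} = \frac{99 - 8840}{37 \cdot 1 \left(7 - 6\right) + 18739} = - \frac{8741}{37 \cdot 1 \cdot 1 + 18739} = - \frac{8741}{37 \cdot 1 + 18739} = - \frac{8741}{37 + 18739} = - \frac{8741}{18776}$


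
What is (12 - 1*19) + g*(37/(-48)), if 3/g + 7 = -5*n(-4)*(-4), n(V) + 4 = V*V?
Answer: -26133/3728 ≈ -7.0099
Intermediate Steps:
n(V) = -4 + V**2 (n(V) = -4 + V*V = -4 + V**2)
g = 3/233 (g = 3/(-7 - 5*(-4 + (-4)**2)*(-4)) = 3/(-7 - 5*(-4 + 16)*(-4)) = 3/(-7 - 5*12*(-4)) = 3/(-7 - 60*(-4)) = 3/(-7 + 240) = 3/233 ≈ 0.012876)
(12 - 1*19) + g*(37/(-48)) = (12 - 1*19) + 3*(37/(-48))/233 = (12 - 19) + 3*(37*(-1/48))/233 = -7 + (3/233)*(-37/48) = -7 - 37/3728 = -26133/3728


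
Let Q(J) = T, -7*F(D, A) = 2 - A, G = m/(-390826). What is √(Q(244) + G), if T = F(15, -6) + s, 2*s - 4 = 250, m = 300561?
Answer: √936222296740178/2735782 ≈ 11.184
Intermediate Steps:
s = 127 (s = 2 + (½)*250 = 2 + 125 = 127)
G = -300561/390826 (G = 300561/(-390826) = 300561*(-1/390826) = -300561/390826 ≈ -0.76904)
F(D, A) = -2/7 + A/7 (F(D, A) = -(2 - A)/7 = -2/7 + A/7)
T = 881/7 (T = (-2/7 + (⅐)*(-6)) + 127 = (-2/7 - 6/7) + 127 = -8/7 + 127 = 881/7 ≈ 125.86)
Q(J) = 881/7
√(Q(244) + G) = √(881/7 - 300561/390826) = √(342213779/2735782) = √936222296740178/2735782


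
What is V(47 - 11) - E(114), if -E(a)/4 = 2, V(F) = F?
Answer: 44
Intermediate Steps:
E(a) = -8 (E(a) = -4*2 = -8)
V(47 - 11) - E(114) = (47 - 11) - 1*(-8) = 36 + 8 = 44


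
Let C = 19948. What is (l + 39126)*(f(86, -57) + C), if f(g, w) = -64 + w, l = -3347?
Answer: 709390233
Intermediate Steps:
(l + 39126)*(f(86, -57) + C) = (-3347 + 39126)*((-64 - 57) + 19948) = 35779*(-121 + 19948) = 35779*19827 = 709390233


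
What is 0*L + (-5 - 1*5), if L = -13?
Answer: -10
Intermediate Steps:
0*L + (-5 - 1*5) = 0*(-13) + (-5 - 1*5) = 0 + (-5 - 5) = 0 - 10 = -10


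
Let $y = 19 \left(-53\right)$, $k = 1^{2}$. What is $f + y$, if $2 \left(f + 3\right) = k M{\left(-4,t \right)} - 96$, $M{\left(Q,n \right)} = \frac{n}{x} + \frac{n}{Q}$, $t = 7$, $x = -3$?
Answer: $- \frac{25441}{24} \approx -1060.0$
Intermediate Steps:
$M{\left(Q,n \right)} = - \frac{n}{3} + \frac{n}{Q}$ ($M{\left(Q,n \right)} = \frac{n}{-3} + \frac{n}{Q} = n \left(- \frac{1}{3}\right) + \frac{n}{Q} = - \frac{n}{3} + \frac{n}{Q}$)
$k = 1$
$y = -1007$
$f = - \frac{1273}{24}$ ($f = -3 + \frac{1 \left(\left(- \frac{1}{3}\right) 7 + \frac{7}{-4}\right) - 96}{2} = -3 + \frac{1 \left(- \frac{7}{3} + 7 \left(- \frac{1}{4}\right)\right) - 96}{2} = -3 + \frac{1 \left(- \frac{7}{3} - \frac{7}{4}\right) - 96}{2} = -3 + \frac{1 \left(- \frac{49}{12}\right) - 96}{2} = -3 + \frac{- \frac{49}{12} - 96}{2} = -3 + \frac{1}{2} \left(- \frac{1201}{12}\right) = -3 - \frac{1201}{24} = - \frac{1273}{24} \approx -53.042$)
$f + y = - \frac{1273}{24} - 1007 = - \frac{25441}{24}$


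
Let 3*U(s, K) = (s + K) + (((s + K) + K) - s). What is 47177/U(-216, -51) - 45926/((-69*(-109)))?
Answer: -120155705/308361 ≈ -389.66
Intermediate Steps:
U(s, K) = K + s/3 (U(s, K) = ((s + K) + (((s + K) + K) - s))/3 = ((K + s) + (((K + s) + K) - s))/3 = ((K + s) + ((s + 2*K) - s))/3 = ((K + s) + 2*K)/3 = (s + 3*K)/3 = K + s/3)
47177/U(-216, -51) - 45926/((-69*(-109))) = 47177/(-51 + (⅓)*(-216)) - 45926/((-69*(-109))) = 47177/(-51 - 72) - 45926/7521 = 47177/(-123) - 45926*1/7521 = 47177*(-1/123) - 45926/7521 = -47177/123 - 45926/7521 = -120155705/308361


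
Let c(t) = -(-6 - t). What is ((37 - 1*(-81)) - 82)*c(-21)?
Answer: -540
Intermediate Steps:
c(t) = 6 + t
((37 - 1*(-81)) - 82)*c(-21) = ((37 - 1*(-81)) - 82)*(6 - 21) = ((37 + 81) - 82)*(-15) = (118 - 82)*(-15) = 36*(-15) = -540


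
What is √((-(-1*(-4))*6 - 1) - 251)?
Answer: 2*I*√69 ≈ 16.613*I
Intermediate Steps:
√((-(-1*(-4))*6 - 1) - 251) = √((-4*6 - 1) - 251) = √((-1*24 - 1) - 251) = √((-24 - 1) - 251) = √(-25 - 251) = √(-276) = 2*I*√69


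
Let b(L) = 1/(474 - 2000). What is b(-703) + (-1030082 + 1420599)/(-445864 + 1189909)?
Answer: 595184897/1135412670 ≈ 0.52420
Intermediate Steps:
b(L) = -1/1526 (b(L) = 1/(-1526) = -1/1526)
b(-703) + (-1030082 + 1420599)/(-445864 + 1189909) = -1/1526 + (-1030082 + 1420599)/(-445864 + 1189909) = -1/1526 + 390517/744045 = 595184897/1135412670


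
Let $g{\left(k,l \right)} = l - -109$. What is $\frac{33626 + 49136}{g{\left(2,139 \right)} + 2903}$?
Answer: $\frac{82762}{3151} \approx 26.265$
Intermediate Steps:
$g{\left(k,l \right)} = 109 + l$ ($g{\left(k,l \right)} = l + 109 = 109 + l$)
$\frac{33626 + 49136}{g{\left(2,139 \right)} + 2903} = \frac{33626 + 49136}{\left(109 + 139\right) + 2903} = \frac{82762}{248 + 2903} = \frac{82762}{3151}$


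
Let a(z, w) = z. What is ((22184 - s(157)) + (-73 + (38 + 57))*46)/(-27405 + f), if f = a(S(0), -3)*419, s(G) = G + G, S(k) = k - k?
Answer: -22882/27405 ≈ -0.83496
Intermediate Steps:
S(k) = 0
s(G) = 2*G
f = 0 (f = 0*419 = 0)
((22184 - s(157)) + (-73 + (38 + 57))*46)/(-27405 + f) = ((22184 - 2*157) + (-73 + (38 + 57))*46)/(-27405 + 0) = ((22184 - 1*314) + (-73 + 95)*46)/(-27405) = ((22184 - 314) + 22*46)*(-1/27405) = (21870 + 1012)*(-1/27405) = 22882*(-1/27405) = -22882/27405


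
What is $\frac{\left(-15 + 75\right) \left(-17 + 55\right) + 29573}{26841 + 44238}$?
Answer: $\frac{31853}{71079} \approx 0.44814$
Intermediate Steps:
$\frac{\left(-15 + 75\right) \left(-17 + 55\right) + 29573}{26841 + 44238} = \frac{60 \cdot 38 + 29573}{71079} = \left(2280 + 29573\right) \frac{1}{71079} = 31853 \cdot \frac{1}{71079} = \frac{31853}{71079}$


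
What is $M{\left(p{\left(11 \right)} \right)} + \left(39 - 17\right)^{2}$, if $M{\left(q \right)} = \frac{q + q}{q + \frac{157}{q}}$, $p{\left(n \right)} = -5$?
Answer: $\frac{44069}{91} \approx 484.27$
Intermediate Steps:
$M{\left(q \right)} = \frac{2 q}{q + \frac{157}{q}}$
$M{\left(p{\left(11 \right)} \right)} + \left(39 - 17\right)^{2} = \frac{2 \left(-5\right)^{2}}{157 + \left(-5\right)^{2}} + \left(39 - 17\right)^{2} = 2 \cdot 25 \frac{1}{157 + 25} + 22^{2} = 2 \cdot 25 \cdot \frac{1}{182} + 484 = \frac{25}{91} + 484 = \frac{44069}{91}$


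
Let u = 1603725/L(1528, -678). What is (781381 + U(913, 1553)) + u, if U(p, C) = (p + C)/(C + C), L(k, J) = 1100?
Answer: 53493004141/68332 ≈ 7.8284e+5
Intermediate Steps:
U(p, C) = (C + p)/(2*C) (U(p, C) = (C + p)/((2*C)) = (C + p)*(1/(2*C)) = (C + p)/(2*C))
u = 64149/44 (u = 1603725/1100 = 1603725*(1/1100) = 64149/44 ≈ 1457.9)
(781381 + U(913, 1553)) + u = (781381 + (½)*(1553 + 913)/1553) + 64149/44 = (781381 + (½)*(1/1553)*2466) + 64149/44 = (781381 + 1233/1553) + 64149/44 = 1213485926/1553 + 64149/44 = 53493004141/68332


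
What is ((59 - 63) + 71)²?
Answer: 4489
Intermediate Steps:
((59 - 63) + 71)² = (-4 + 71)² = 67² = 4489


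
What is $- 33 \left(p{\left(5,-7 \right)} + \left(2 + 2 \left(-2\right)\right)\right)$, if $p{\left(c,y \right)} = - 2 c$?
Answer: $396$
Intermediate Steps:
$- 33 \left(p{\left(5,-7 \right)} + \left(2 + 2 \left(-2\right)\right)\right) = - 33 \left(\left(-2\right) 5 + \left(2 + 2 \left(-2\right)\right)\right) = - 33 \left(-10 + \left(2 - 4\right)\right) = - 33 \left(-10 - 2\right) = \left(-33\right) \left(-12\right) = 396$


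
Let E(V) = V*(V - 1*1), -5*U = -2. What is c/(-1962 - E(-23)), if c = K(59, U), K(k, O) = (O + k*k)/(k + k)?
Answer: -17407/1483260 ≈ -0.011736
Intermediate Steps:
U = 2/5 (U = -1/5*(-2) = 2/5 ≈ 0.40000)
E(V) = V*(-1 + V) (E(V) = V*(V - 1) = V*(-1 + V))
K(k, O) = (O + k**2)/(2*k) (K(k, O) = (O + k**2)/((2*k)) = (O + k**2)*(1/(2*k)) = (O + k**2)/(2*k))
c = 17407/590 (c = (1/2)*(2/5 + 59**2)/59 = (1/2)*(1/59)*(2/5 + 3481) = (1/2)*(1/59)*(17407/5) = 17407/590 ≈ 29.503)
c/(-1962 - E(-23)) = 17407/(590*(-1962 - (-23)*(-1 - 23))) = 17407/(590*(-1962 - (-23)*(-24))) = 17407/(590*(-1962 - 1*552)) = 17407/(590*(-1962 - 552)) = (17407/590)/(-2514) = (17407/590)*(-1/2514) = -17407/1483260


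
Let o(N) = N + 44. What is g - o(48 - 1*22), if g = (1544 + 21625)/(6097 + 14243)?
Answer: -466877/6780 ≈ -68.861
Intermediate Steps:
o(N) = 44 + N
g = 7723/6780 (g = 23169/20340 = 23169*(1/20340) = 7723/6780 ≈ 1.1391)
g - o(48 - 1*22) = 7723/6780 - (44 + (48 - 1*22)) = 7723/6780 - (44 + (48 - 22)) = 7723/6780 - (44 + 26) = 7723/6780 - 1*70 = 7723/6780 - 70 = -466877/6780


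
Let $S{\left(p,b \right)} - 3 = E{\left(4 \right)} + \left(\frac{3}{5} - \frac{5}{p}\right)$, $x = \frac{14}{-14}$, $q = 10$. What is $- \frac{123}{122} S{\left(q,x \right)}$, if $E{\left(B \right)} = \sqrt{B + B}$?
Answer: $- \frac{3813}{1220} - \frac{123 \sqrt{2}}{61} \approx -5.977$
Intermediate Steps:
$E{\left(B \right)} = \sqrt{2} \sqrt{B}$ ($E{\left(B \right)} = \sqrt{2 B} = \sqrt{2} \sqrt{B}$)
$x = -1$ ($x = 14 \left(- \frac{1}{14}\right) = -1$)
$S{\left(p,b \right)} = \frac{18}{5} - \frac{5}{p} + 2 \sqrt{2}$ ($S{\left(p,b \right)} = 3 + \left(\sqrt{2} \sqrt{4} + \left(\frac{3}{5} - \frac{5}{p}\right)\right) = 3 + \left(\sqrt{2} \cdot 2 + \left(3 \cdot \frac{1}{5} - \frac{5}{p}\right)\right) = 3 + \left(2 \sqrt{2} + \left(\frac{3}{5} - \frac{5}{p}\right)\right) = 3 + \left(\frac{3}{5} - \frac{5}{p} + 2 \sqrt{2}\right) = \frac{18}{5} - \frac{5}{p} + 2 \sqrt{2}$)
$- \frac{123}{122} S{\left(q,x \right)} = - \frac{123}{122} \left(\frac{18}{5} - \frac{5}{10} + 2 \sqrt{2}\right) = \left(-123\right) \frac{1}{122} \left(\frac{18}{5} - \frac{1}{2} + 2 \sqrt{2}\right) = - \frac{123 \left(\frac{18}{5} - \frac{1}{2} + 2 \sqrt{2}\right)}{122} = - \frac{123 \left(\frac{31}{10} + 2 \sqrt{2}\right)}{122} = - \frac{3813}{1220} - \frac{123 \sqrt{2}}{61}$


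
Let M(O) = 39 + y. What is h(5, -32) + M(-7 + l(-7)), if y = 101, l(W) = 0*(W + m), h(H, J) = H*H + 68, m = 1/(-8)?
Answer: 233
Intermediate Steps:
m = -⅛ ≈ -0.12500
h(H, J) = 68 + H² (h(H, J) = H² + 68 = 68 + H²)
l(W) = 0 (l(W) = 0*(W - ⅛) = 0*(-⅛ + W) = 0)
M(O) = 140 (M(O) = 39 + 101 = 140)
h(5, -32) + M(-7 + l(-7)) = (68 + 5²) + 140 = (68 + 25) + 140 = 93 + 140 = 233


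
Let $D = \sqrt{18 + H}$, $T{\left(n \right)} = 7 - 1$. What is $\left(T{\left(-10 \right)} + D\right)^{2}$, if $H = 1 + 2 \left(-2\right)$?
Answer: $\left(6 + \sqrt{15}\right)^{2} \approx 97.476$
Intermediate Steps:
$T{\left(n \right)} = 6$ ($T{\left(n \right)} = 7 - 1 = 6$)
$H = -3$ ($H = 1 - 4 = -3$)
$D = \sqrt{15}$ ($D = \sqrt{18 - 3} = \sqrt{15} \approx 3.873$)
$\left(T{\left(-10 \right)} + D\right)^{2} = \left(6 + \sqrt{15}\right)^{2}$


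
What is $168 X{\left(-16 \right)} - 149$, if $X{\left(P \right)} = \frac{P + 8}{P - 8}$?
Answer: $-93$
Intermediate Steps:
$X{\left(P \right)} = \frac{8 + P}{-8 + P}$
$168 X{\left(-16 \right)} - 149 = 168 \frac{8 - 16}{-8 - 16} - 149 = 168 \frac{1}{-24} \left(-8\right) - 149 = 168 \left(\left(- \frac{1}{24}\right) \left(-8\right)\right) - 149 = 168 \cdot \frac{1}{3} - 149 = 56 - 149 = -93$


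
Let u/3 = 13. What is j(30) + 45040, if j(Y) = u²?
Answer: 46561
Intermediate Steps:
u = 39 (u = 3*13 = 39)
j(Y) = 1521 (j(Y) = 39² = 1521)
j(30) + 45040 = 1521 + 45040 = 46561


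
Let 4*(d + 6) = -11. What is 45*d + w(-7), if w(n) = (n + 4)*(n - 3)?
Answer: -1455/4 ≈ -363.75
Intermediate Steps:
d = -35/4 (d = -6 + (¼)*(-11) = -6 - 11/4 = -35/4 ≈ -8.7500)
w(n) = (-3 + n)*(4 + n) (w(n) = (4 + n)*(-3 + n) = (-3 + n)*(4 + n))
45*d + w(-7) = 45*(-35/4) + (-12 - 7 + (-7)²) = -1575/4 + (-12 - 7 + 49) = -1575/4 + 30 = -1455/4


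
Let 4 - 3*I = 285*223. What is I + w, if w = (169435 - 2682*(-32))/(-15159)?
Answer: -107126154/5053 ≈ -21201.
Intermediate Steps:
w = -255259/15159 (w = (169435 + 85824)*(-1/15159) = 255259*(-1/15159) = -255259/15159 ≈ -16.839)
I = -63551/3 (I = 4/3 - 95*223 = 4/3 - ⅓*63555 = 4/3 - 21185 = -63551/3 ≈ -21184.)
I + w = -63551/3 - 255259/15159 = -107126154/5053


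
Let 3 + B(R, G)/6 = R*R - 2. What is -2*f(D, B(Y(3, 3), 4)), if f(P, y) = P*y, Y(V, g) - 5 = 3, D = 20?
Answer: -14160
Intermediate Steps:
Y(V, g) = 8 (Y(V, g) = 5 + 3 = 8)
B(R, G) = -30 + 6*R**2 (B(R, G) = -18 + 6*(R*R - 2) = -18 + 6*(R**2 - 2) = -18 + 6*(-2 + R**2) = -18 + (-12 + 6*R**2) = -30 + 6*R**2)
-2*f(D, B(Y(3, 3), 4)) = -40*(-30 + 6*8**2) = -40*(-30 + 6*64) = -40*(-30 + 384) = -40*354 = -2*7080 = -14160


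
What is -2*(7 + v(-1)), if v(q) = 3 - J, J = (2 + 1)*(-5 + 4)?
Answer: -26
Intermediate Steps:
J = -3 (J = 3*(-1) = -3)
v(q) = 6 (v(q) = 3 - 1*(-3) = 3 + 3 = 6)
-2*(7 + v(-1)) = -2*(7 + 6) = -2*13 = -26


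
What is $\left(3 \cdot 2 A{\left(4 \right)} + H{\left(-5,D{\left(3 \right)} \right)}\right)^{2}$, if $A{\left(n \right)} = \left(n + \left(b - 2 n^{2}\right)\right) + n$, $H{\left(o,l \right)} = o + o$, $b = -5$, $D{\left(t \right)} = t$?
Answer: $33856$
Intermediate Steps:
$H{\left(o,l \right)} = 2 o$
$A{\left(n \right)} = -5 - 2 n^{2} + 2 n$ ($A{\left(n \right)} = \left(n - \left(5 + 2 n^{2}\right)\right) + n = \left(-5 + n - 2 n^{2}\right) + n = -5 - 2 n^{2} + 2 n$)
$\left(3 \cdot 2 A{\left(4 \right)} + H{\left(-5,D{\left(3 \right)} \right)}\right)^{2} = \left(3 \cdot 2 \left(-5 - 2 \cdot 4^{2} + 2 \cdot 4\right) + 2 \left(-5\right)\right)^{2} = \left(6 \left(-5 - 32 + 8\right) - 10\right)^{2} = \left(6 \left(-29\right) - 10\right)^{2} = \left(-174 - 10\right)^{2} = \left(-184\right)^{2} = 33856$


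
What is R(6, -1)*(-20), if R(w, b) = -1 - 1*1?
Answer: 40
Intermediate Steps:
R(w, b) = -2 (R(w, b) = -1 - 1 = -2)
R(6, -1)*(-20) = -2*(-20) = 40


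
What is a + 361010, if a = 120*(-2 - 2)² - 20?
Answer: 362910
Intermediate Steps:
a = 1900 (a = 120*(-4)² - 20 = 120*16 - 20 = 1920 - 20 = 1900)
a + 361010 = 1900 + 361010 = 362910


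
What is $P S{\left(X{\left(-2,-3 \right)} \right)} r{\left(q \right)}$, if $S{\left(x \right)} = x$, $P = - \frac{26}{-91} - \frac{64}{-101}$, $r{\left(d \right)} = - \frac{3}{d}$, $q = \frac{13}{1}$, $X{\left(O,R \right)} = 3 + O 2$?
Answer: $\frac{150}{707} \approx 0.21216$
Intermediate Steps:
$X{\left(O,R \right)} = 3 + 2 O$
$q = 13$ ($q = 13 \cdot 1 = 13$)
$P = \frac{650}{707}$ ($P = \left(-26\right) \left(- \frac{1}{91}\right) - - \frac{64}{101} = \frac{2}{7} + \frac{64}{101} = \frac{650}{707} \approx 0.91938$)
$P S{\left(X{\left(-2,-3 \right)} \right)} r{\left(q \right)} = \frac{650 \left(3 + 2 \left(-2\right)\right)}{707} \left(- \frac{3}{13}\right) = \frac{650 \left(3 - 4\right)}{707} \left(\left(-3\right) \frac{1}{13}\right) = \frac{650}{707} \left(-1\right) \left(- \frac{3}{13}\right) = \left(- \frac{650}{707}\right) \left(- \frac{3}{13}\right) = \frac{150}{707}$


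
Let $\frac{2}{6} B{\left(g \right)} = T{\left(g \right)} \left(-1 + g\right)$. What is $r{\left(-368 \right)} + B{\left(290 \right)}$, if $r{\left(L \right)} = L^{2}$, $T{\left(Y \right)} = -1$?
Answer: $134557$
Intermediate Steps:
$B{\left(g \right)} = 3 - 3 g$ ($B{\left(g \right)} = 3 \left(- (-1 + g)\right) = 3 \left(1 - g\right) = 3 - 3 g$)
$r{\left(-368 \right)} + B{\left(290 \right)} = \left(-368\right)^{2} + \left(3 - 870\right) = 135424 + \left(3 - 870\right) = 135424 - 867 = 134557$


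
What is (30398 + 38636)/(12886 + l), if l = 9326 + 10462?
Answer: 34517/16337 ≈ 2.1128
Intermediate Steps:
l = 19788
(30398 + 38636)/(12886 + l) = (30398 + 38636)/(12886 + 19788) = 69034/32674 = 69034*(1/32674) = 34517/16337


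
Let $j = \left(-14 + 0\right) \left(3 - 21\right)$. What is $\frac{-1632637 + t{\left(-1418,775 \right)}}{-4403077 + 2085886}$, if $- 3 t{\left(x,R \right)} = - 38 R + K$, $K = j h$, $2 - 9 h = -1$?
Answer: $\frac{4868545}{6951573} \approx 0.70035$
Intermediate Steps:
$h = \frac{1}{3}$ ($h = \frac{2}{9} - - \frac{1}{9} = \frac{2}{9} + \frac{1}{9} = \frac{1}{3} \approx 0.33333$)
$j = 252$ ($j = \left(-14\right) \left(-18\right) = 252$)
$K = 84$ ($K = 252 \cdot \frac{1}{3} = 84$)
$t{\left(x,R \right)} = -28 + \frac{38 R}{3}$ ($t{\left(x,R \right)} = - \frac{- 38 R + 84}{3} = - \frac{84 - 38 R}{3} = -28 + \frac{38 R}{3}$)
$\frac{-1632637 + t{\left(-1418,775 \right)}}{-4403077 + 2085886} = \frac{-1632637 + \left(-28 + \frac{38}{3} \cdot 775\right)}{-4403077 + 2085886} = \frac{-1632637 + \left(-28 + \frac{29450}{3}\right)}{-2317191} = \left(-1632637 + \frac{29366}{3}\right) \left(- \frac{1}{2317191}\right) = \left(- \frac{4868545}{3}\right) \left(- \frac{1}{2317191}\right) = \frac{4868545}{6951573}$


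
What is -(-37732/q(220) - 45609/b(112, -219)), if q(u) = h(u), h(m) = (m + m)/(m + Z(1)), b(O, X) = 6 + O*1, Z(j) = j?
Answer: 62752691/3245 ≈ 19338.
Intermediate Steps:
b(O, X) = 6 + O
h(m) = 2*m/(1 + m) (h(m) = (m + m)/(m + 1) = (2*m)/(1 + m) = 2*m/(1 + m))
q(u) = 2*u/(1 + u)
-(-37732/q(220) - 45609/b(112, -219)) = -(-37732/(2*220/(1 + 220)) - 45609/(6 + 112)) = -(-37732/(2*220/221) - 45609/118) = -(-37732/(2*220*(1/221)) - 45609*1/118) = -(-37732/440/221 - 45609/118) = -(-37732*221/440 - 45609/118) = -(-2084693/110 - 45609/118) = -1*(-62752691/3245) = 62752691/3245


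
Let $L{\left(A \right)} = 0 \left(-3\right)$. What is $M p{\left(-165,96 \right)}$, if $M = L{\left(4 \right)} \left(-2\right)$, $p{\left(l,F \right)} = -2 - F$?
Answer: $0$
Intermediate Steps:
$L{\left(A \right)} = 0$
$M = 0$ ($M = 0 \left(-2\right) = 0$)
$M p{\left(-165,96 \right)} = 0 \left(-2 - 96\right) = 0 \left(-98\right) = 0$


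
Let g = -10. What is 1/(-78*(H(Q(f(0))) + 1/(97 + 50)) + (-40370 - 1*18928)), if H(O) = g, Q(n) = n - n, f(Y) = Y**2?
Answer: -49/2867408 ≈ -1.7089e-5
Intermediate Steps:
Q(n) = 0
H(O) = -10
1/(-78*(H(Q(f(0))) + 1/(97 + 50)) + (-40370 - 1*18928)) = 1/(-78*(-10 + 1/(97 + 50)) + (-40370 - 1*18928)) = 1/(-78*(-10 + 1/147) + (-40370 - 18928)) = 1/(-78*(-10 + 1/147) - 59298) = 1/(-78*(-1469/147) - 59298) = 1/(38194/49 - 59298) = 1/(-2867408/49) = -49/2867408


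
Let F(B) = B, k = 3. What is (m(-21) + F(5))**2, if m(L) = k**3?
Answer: 1024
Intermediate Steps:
m(L) = 27 (m(L) = 3**3 = 27)
(m(-21) + F(5))**2 = (27 + 5)**2 = 32**2 = 1024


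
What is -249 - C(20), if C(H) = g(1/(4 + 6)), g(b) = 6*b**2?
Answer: -12453/50 ≈ -249.06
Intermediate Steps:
C(H) = 3/50 (C(H) = 6*(1/(4 + 6))**2 = 6*(1/10)**2 = 6*(1/100) = 3/50)
-249 - C(20) = -249 - 1*3/50 = -249 - 3/50 = -12453/50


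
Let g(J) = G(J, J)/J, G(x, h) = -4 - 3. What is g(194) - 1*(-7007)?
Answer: 1359351/194 ≈ 7007.0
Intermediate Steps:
G(x, h) = -7
g(J) = -7/J
g(194) - 1*(-7007) = -7/194 - 1*(-7007) = -7*1/194 + 7007 = -7/194 + 7007 = 1359351/194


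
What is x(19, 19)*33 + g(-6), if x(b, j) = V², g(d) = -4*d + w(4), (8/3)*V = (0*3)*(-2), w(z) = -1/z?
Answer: 95/4 ≈ 23.750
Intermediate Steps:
V = 0 (V = 3*((0*3)*(-2))/8 = 3*(0*(-2))/8 = (3/8)*0 = 0)
g(d) = -¼ - 4*d (g(d) = -4*d - 1/4 = -4*d - 1*¼ = -4*d - ¼ = -¼ - 4*d)
x(b, j) = 0 (x(b, j) = 0² = 0)
x(19, 19)*33 + g(-6) = 0*33 + (-¼ - 4*(-6)) = 0 + (-¼ + 24) = 0 + 95/4 = 95/4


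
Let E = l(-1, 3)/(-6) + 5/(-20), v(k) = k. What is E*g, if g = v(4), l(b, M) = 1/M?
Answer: -11/9 ≈ -1.2222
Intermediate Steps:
g = 4
E = -11/36 (E = 1/(3*(-6)) + 5/(-20) = (⅓)*(-⅙) + 5*(-1/20) = -1/18 - ¼ = -11/36 ≈ -0.30556)
E*g = -11/36*4 = -11/9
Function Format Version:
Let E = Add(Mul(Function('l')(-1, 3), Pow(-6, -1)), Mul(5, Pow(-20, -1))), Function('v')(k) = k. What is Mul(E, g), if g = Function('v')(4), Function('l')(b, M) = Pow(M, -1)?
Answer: Rational(-11, 9) ≈ -1.2222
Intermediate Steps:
g = 4
E = Rational(-11, 36) (E = Add(Mul(Pow(3, -1), Pow(-6, -1)), Mul(5, Pow(-20, -1))) = Add(Mul(Rational(1, 3), Rational(-1, 6)), Mul(5, Rational(-1, 20))) = Add(Rational(-1, 18), Rational(-1, 4)) = Rational(-11, 36) ≈ -0.30556)
Mul(E, g) = Mul(Rational(-11, 36), 4) = Rational(-11, 9)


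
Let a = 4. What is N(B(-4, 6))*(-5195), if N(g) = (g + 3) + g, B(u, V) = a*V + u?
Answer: -223385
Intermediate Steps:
B(u, V) = u + 4*V (B(u, V) = 4*V + u = u + 4*V)
N(g) = 3 + 2*g (N(g) = (3 + g) + g = 3 + 2*g)
N(B(-4, 6))*(-5195) = (3 + 2*(-4 + 4*6))*(-5195) = (3 + 2*(-4 + 24))*(-5195) = (3 + 2*20)*(-5195) = (3 + 40)*(-5195) = 43*(-5195) = -223385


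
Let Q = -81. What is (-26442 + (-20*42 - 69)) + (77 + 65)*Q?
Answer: -38853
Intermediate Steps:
(-26442 + (-20*42 - 69)) + (77 + 65)*Q = (-26442 + (-20*42 - 69)) + (77 + 65)*(-81) = (-26442 + (-840 - 69)) + 142*(-81) = (-26442 - 909) - 11502 = -27351 - 11502 = -38853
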